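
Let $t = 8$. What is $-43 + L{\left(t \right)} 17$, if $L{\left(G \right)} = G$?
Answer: $93$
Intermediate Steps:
$-43 + L{\left(t \right)} 17 = -43 + 8 \cdot 17 = -43 + 136 = 93$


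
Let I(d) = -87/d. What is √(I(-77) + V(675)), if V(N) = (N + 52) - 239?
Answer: √2900051/77 ≈ 22.116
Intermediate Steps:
V(N) = -187 + N (V(N) = (52 + N) - 239 = -187 + N)
√(I(-77) + V(675)) = √(-87/(-77) + (-187 + 675)) = √(-87*(-1/77) + 488) = √(87/77 + 488) = √(37663/77) = √2900051/77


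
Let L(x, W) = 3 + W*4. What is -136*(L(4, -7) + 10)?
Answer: 2040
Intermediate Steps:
L(x, W) = 3 + 4*W
-136*(L(4, -7) + 10) = -136*((3 + 4*(-7)) + 10) = -136*((3 - 28) + 10) = -136*(-25 + 10) = -136*(-15) = 2040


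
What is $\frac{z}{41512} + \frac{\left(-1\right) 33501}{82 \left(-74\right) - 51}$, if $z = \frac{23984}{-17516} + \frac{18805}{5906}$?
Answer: $\frac{1240238721388381}{226529361461968} \approx 5.475$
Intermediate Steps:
$z = \frac{46934719}{25862374}$ ($z = 23984 \left(- \frac{1}{17516}\right) + 18805 \cdot \frac{1}{5906} = - \frac{5996}{4379} + \frac{18805}{5906} = \frac{46934719}{25862374} \approx 1.8148$)
$\frac{z}{41512} + \frac{\left(-1\right) 33501}{82 \left(-74\right) - 51} = \frac{46934719}{25862374 \cdot 41512} + \frac{\left(-1\right) 33501}{82 \left(-74\right) - 51} = \frac{46934719}{25862374} \cdot \frac{1}{41512} - \frac{33501}{-6068 - 51} = \frac{46934719}{1073598869488} - \frac{33501}{-6119} = \frac{46934719}{1073598869488} - - \frac{33501}{6119} = \frac{46934719}{1073598869488} + \frac{33501}{6119} = \frac{1240238721388381}{226529361461968}$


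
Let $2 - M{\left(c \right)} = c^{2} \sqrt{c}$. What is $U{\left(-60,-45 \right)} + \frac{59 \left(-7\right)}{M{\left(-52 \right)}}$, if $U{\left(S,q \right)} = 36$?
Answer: $36 - \frac{413}{2 - 5408 i \sqrt{13}} \approx 36.0 - 0.021181 i$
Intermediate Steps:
$M{\left(c \right)} = 2 - c^{\frac{5}{2}}$ ($M{\left(c \right)} = 2 - c^{2} \sqrt{c} = 2 - c^{\frac{5}{2}}$)
$U{\left(-60,-45 \right)} + \frac{59 \left(-7\right)}{M{\left(-52 \right)}} = 36 + \frac{59 \left(-7\right)}{2 - \left(-52\right)^{\frac{5}{2}}} = 36 - \frac{413}{2 - 5408 i \sqrt{13}}$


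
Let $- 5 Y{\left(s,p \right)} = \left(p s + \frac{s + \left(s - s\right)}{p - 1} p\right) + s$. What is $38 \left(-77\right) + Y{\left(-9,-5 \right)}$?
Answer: $- \frac{29317}{10} \approx -2931.7$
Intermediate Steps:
$Y{\left(s,p \right)} = - \frac{s}{5} - \frac{p s}{5} - \frac{p s}{5 \left(-1 + p\right)}$ ($Y{\left(s,p \right)} = - \frac{\left(p s + \frac{s + \left(s - s\right)}{p - 1} p\right) + s}{5} = - \frac{\left(p s + \frac{s + 0}{-1 + p} p\right) + s}{5} = - \frac{\left(p s + \frac{s}{-1 + p} p\right) + s}{5} = - \frac{\left(p s + \frac{p s}{-1 + p}\right) + s}{5} = - \frac{s + p s + \frac{p s}{-1 + p}}{5} = - \frac{s}{5} - \frac{p s}{5} - \frac{p s}{5 \left(-1 + p\right)}$)
$38 \left(-77\right) + Y{\left(-9,-5 \right)} = 38 \left(-77\right) + \frac{1}{5} \left(-9\right) \frac{1}{-1 - 5} \left(1 - -5 - \left(-5\right)^{2}\right) = -2926 + \frac{1}{5} \left(-9\right) \frac{1}{-6} \left(1 + 5 - 25\right) = -2926 + \frac{1}{5} \left(-9\right) \left(- \frac{1}{6}\right) \left(1 + 5 - 25\right) = -2926 + \frac{1}{5} \left(-9\right) \left(- \frac{1}{6}\right) \left(-19\right) = -2926 - \frac{57}{10} = - \frac{29317}{10}$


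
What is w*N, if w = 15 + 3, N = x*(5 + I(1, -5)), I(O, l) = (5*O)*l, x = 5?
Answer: -1800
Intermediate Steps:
I(O, l) = 5*O*l
N = -100 (N = 5*(5 + 5*1*(-5)) = 5*(5 - 25) = 5*(-20) = -100)
w = 18
w*N = 18*(-100) = -1800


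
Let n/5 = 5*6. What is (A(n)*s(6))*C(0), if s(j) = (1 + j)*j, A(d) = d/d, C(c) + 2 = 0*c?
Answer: -84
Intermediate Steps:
n = 150 (n = 5*(5*6) = 5*30 = 150)
C(c) = -2 (C(c) = -2 + 0*c = -2 + 0 = -2)
A(d) = 1
s(j) = j*(1 + j)
(A(n)*s(6))*C(0) = (1*(6*(1 + 6)))*(-2) = (1*(6*7))*(-2) = (1*42)*(-2) = 42*(-2) = -84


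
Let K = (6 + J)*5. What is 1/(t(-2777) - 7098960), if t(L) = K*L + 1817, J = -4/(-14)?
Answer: -7/50290941 ≈ -1.3919e-7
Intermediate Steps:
J = 2/7 (J = -4*(-1/14) = 2/7 ≈ 0.28571)
K = 220/7 (K = (6 + 2/7)*5 = (44/7)*5 = 220/7 ≈ 31.429)
t(L) = 1817 + 220*L/7 (t(L) = 220*L/7 + 1817 = 1817 + 220*L/7)
1/(t(-2777) - 7098960) = 1/((1817 + (220/7)*(-2777)) - 7098960) = 1/((1817 - 610940/7) - 7098960) = 1/(-598221/7 - 7098960) = 1/(-50290941/7) = -7/50290941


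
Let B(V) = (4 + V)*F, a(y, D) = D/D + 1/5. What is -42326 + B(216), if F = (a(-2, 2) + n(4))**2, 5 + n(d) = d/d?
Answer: -203006/5 ≈ -40601.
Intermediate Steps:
n(d) = -4 (n(d) = -5 + d/d = -5 + 1 = -4)
a(y, D) = 6/5 (a(y, D) = 1 + 1*(1/5) = 1 + 1/5 = 6/5)
F = 196/25 (F = (6/5 - 4)**2 = (-14/5)**2 = 196/25 ≈ 7.8400)
B(V) = 784/25 + 196*V/25 (B(V) = (4 + V)*(196/25) = 784/25 + 196*V/25)
-42326 + B(216) = -42326 + (784/25 + (196/25)*216) = -42326 + (784/25 + 42336/25) = -42326 + 8624/5 = -203006/5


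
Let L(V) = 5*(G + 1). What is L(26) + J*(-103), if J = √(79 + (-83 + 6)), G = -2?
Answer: -5 - 103*√2 ≈ -150.66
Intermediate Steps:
L(V) = -5 (L(V) = 5*(-2 + 1) = 5*(-1) = -5)
J = √2 (J = √(79 - 77) = √2 ≈ 1.4142)
L(26) + J*(-103) = -5 + √2*(-103) = -5 - 103*√2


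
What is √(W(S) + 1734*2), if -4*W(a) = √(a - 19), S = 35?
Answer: √3467 ≈ 58.881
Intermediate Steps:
W(a) = -√(-19 + a)/4 (W(a) = -√(a - 19)/4 = -√(-19 + a)/4)
√(W(S) + 1734*2) = √(-√(-19 + 35)/4 + 1734*2) = √(-√16/4 + 3468) = √(-¼*4 + 3468) = √(-1 + 3468) = √3467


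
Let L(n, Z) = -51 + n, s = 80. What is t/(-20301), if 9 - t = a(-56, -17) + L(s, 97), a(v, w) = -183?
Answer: -163/20301 ≈ -0.0080292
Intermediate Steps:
t = 163 (t = 9 - (-183 + (-51 + 80)) = 9 - (-183 + 29) = 9 - 1*(-154) = 9 + 154 = 163)
t/(-20301) = 163/(-20301) = 163*(-1/20301) = -163/20301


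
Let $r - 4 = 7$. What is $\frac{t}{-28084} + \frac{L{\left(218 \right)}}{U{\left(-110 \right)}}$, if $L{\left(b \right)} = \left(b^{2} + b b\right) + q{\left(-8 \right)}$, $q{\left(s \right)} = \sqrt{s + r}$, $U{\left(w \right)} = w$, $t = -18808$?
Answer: $- \frac{333407394}{386155} - \frac{\sqrt{3}}{110} \approx -863.42$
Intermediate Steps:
$r = 11$ ($r = 4 + 7 = 11$)
$q{\left(s \right)} = \sqrt{11 + s}$ ($q{\left(s \right)} = \sqrt{s + 11} = \sqrt{11 + s}$)
$L{\left(b \right)} = \sqrt{3} + 2 b^{2}$ ($L{\left(b \right)} = \left(b^{2} + b b\right) + \sqrt{11 - 8} = \left(b^{2} + b^{2}\right) + \sqrt{3} = 2 b^{2} + \sqrt{3} = \sqrt{3} + 2 b^{2}$)
$\frac{t}{-28084} + \frac{L{\left(218 \right)}}{U{\left(-110 \right)}} = - \frac{18808}{-28084} + \frac{\sqrt{3} + 2 \cdot 218^{2}}{-110} = \left(-18808\right) \left(- \frac{1}{28084}\right) + \left(\sqrt{3} + 2 \cdot 47524\right) \left(- \frac{1}{110}\right) = \frac{4702}{7021} + \left(\sqrt{3} + 95048\right) \left(- \frac{1}{110}\right) = \frac{4702}{7021} + \left(95048 + \sqrt{3}\right) \left(- \frac{1}{110}\right) = \frac{4702}{7021} - \left(\frac{47524}{55} + \frac{\sqrt{3}}{110}\right) = - \frac{333407394}{386155} - \frac{\sqrt{3}}{110}$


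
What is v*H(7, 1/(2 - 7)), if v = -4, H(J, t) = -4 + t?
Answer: 84/5 ≈ 16.800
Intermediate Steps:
v*H(7, 1/(2 - 7)) = -4*(-4 + 1/(2 - 7)) = -4*(-4 + 1/(-5)) = -4*(-4 - ⅕) = -4*(-21/5) = 84/5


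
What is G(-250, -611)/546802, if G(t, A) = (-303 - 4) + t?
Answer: -557/546802 ≈ -0.0010187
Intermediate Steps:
G(t, A) = -307 + t
G(-250, -611)/546802 = (-307 - 250)/546802 = -557*1/546802 = -557/546802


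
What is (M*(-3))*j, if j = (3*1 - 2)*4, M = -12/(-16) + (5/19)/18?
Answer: -523/57 ≈ -9.1754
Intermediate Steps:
M = 523/684 (M = -12*(-1/16) + (5*(1/19))*(1/18) = ¾ + (5/19)*(1/18) = ¾ + 5/342 = 523/684 ≈ 0.76462)
j = 4 (j = (3 - 2)*4 = 1*4 = 4)
(M*(-3))*j = ((523/684)*(-3))*4 = -523/228*4 = -523/57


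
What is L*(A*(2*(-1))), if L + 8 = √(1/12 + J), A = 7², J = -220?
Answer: 784 - 49*I*√7917/3 ≈ 784.0 - 1453.3*I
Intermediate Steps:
A = 49
L = -8 + I*√7917/6 (L = -8 + √(1/12 - 220) = -8 + √(-2639/12) = -8 + I*√7917/6 ≈ -8.0 + 14.83*I)
L*(A*(2*(-1))) = (-8 + I*√7917/6)*(49*(2*(-1))) = (-8 + I*√7917/6)*(49*(-2)) = (-8 + I*√7917/6)*(-98) = 784 - 49*I*√7917/3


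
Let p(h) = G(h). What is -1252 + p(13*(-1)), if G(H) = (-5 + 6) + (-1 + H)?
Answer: -1265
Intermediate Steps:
G(H) = H (G(H) = 1 + (-1 + H) = H)
p(h) = h
-1252 + p(13*(-1)) = -1252 + 13*(-1) = -1252 - 13 = -1265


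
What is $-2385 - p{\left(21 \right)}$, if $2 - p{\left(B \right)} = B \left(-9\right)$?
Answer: $-2576$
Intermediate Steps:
$p{\left(B \right)} = 2 + 9 B$ ($p{\left(B \right)} = 2 - B \left(-9\right) = 2 - - 9 B = 2 + 9 B$)
$-2385 - p{\left(21 \right)} = -2385 - \left(2 + 9 \cdot 21\right) = -2385 - \left(2 + 189\right) = -2385 - 191 = -2576$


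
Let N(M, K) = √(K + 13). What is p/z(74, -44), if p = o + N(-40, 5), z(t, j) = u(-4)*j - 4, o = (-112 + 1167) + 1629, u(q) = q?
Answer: 671/43 + 3*√2/172 ≈ 15.629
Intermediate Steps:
o = 2684 (o = 1055 + 1629 = 2684)
N(M, K) = √(13 + K)
z(t, j) = -4 - 4*j (z(t, j) = -4*j - 4 = -4 - 4*j)
p = 2684 + 3*√2 (p = 2684 + √(13 + 5) = 2684 + √18 = 2684 + 3*√2 ≈ 2688.2)
p/z(74, -44) = (2684 + 3*√2)/(-4 - 4*(-44)) = (2684 + 3*√2)/(-4 + 176) = (2684 + 3*√2)/172 = (2684 + 3*√2)*(1/172) = 671/43 + 3*√2/172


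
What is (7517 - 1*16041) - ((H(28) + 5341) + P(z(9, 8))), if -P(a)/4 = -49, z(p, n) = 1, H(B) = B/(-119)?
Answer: -239033/17 ≈ -14061.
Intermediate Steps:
H(B) = -B/119 (H(B) = B*(-1/119) = -B/119)
P(a) = 196 (P(a) = -4*(-49) = 196)
(7517 - 1*16041) - ((H(28) + 5341) + P(z(9, 8))) = (7517 - 1*16041) - ((-1/119*28 + 5341) + 196) = (7517 - 16041) - ((-4/17 + 5341) + 196) = -8524 - (90793/17 + 196) = -8524 - 1*94125/17 = -8524 - 94125/17 = -239033/17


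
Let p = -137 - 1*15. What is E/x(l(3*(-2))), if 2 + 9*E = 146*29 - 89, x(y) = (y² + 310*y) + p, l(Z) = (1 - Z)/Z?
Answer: -16572/18443 ≈ -0.89855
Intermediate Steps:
l(Z) = (1 - Z)/Z
p = -152 (p = -137 - 15 = -152)
x(y) = -152 + y² + 310*y (x(y) = (y² + 310*y) - 152 = -152 + y² + 310*y)
E = 1381/3 (E = -2/9 + (146*29 - 89)/9 = -2/9 + (4234 - 89)/9 = -2/9 + (⅑)*4145 = -2/9 + 4145/9 = 1381/3 ≈ 460.33)
E/x(l(3*(-2))) = 1381/(3*(-152 + ((1 - 3*(-2))/((3*(-2))))² + 310*((1 - 3*(-2))/((3*(-2)))))) = 1381/(3*(-152 + ((1 - 1*(-6))/(-6))² + 310*((1 - 1*(-6))/(-6)))) = 1381/(3*(-152 + (-(1 + 6)/6)² + 310*(-(1 + 6)/6))) = 1381/(3*(-152 + (-⅙*7)² + 310*(-⅙*7))) = 1381/(3*(-152 + (-7/6)² + 310*(-7/6))) = 1381/(3*(-152 + 49/36 - 1085/3)) = 1381/(3*(-18443/36)) = (1381/3)*(-36/18443) = -16572/18443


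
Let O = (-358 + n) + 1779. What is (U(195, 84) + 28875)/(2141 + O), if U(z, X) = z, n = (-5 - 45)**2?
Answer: 14535/3031 ≈ 4.7954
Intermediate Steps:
n = 2500 (n = (-50)**2 = 2500)
O = 3921 (O = (-358 + 2500) + 1779 = 2142 + 1779 = 3921)
(U(195, 84) + 28875)/(2141 + O) = (195 + 28875)/(2141 + 3921) = 29070/6062 = 29070*(1/6062) = 14535/3031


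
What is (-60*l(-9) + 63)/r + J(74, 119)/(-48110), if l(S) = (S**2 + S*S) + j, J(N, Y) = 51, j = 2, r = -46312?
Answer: 13764987/65531480 ≈ 0.21005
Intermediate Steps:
l(S) = 2 + 2*S**2 (l(S) = (S**2 + S*S) + 2 = (S**2 + S**2) + 2 = 2*S**2 + 2 = 2 + 2*S**2)
(-60*l(-9) + 63)/r + J(74, 119)/(-48110) = (-60*(2 + 2*(-9)**2) + 63)/(-46312) + 51/(-48110) = (-60*(2 + 2*81) + 63)*(-1/46312) + 51*(-1/48110) = (-60*(2 + 162) + 63)*(-1/46312) - 3/2830 = (-60*164 + 63)*(-1/46312) - 3/2830 = (-9840 + 63)*(-1/46312) - 3/2830 = -9777*(-1/46312) - 3/2830 = 9777/46312 - 3/2830 = 13764987/65531480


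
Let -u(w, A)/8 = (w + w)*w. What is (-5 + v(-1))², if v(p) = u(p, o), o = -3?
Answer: 441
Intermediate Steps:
u(w, A) = -16*w² (u(w, A) = -8*(w + w)*w = -8*2*w*w = -16*w²)
v(p) = -16*p²
(-5 + v(-1))² = (-5 - 16*(-1)²)² = (-5 - 16*1)² = (-5 - 16)² = (-21)² = 441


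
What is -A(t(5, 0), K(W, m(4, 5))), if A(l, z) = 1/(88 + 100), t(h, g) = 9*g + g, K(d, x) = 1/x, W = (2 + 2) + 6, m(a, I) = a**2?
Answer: -1/188 ≈ -0.0053191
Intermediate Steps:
W = 10 (W = 4 + 6 = 10)
t(h, g) = 10*g
A(l, z) = 1/188
-A(t(5, 0), K(W, m(4, 5))) = -1*1/188 = -1/188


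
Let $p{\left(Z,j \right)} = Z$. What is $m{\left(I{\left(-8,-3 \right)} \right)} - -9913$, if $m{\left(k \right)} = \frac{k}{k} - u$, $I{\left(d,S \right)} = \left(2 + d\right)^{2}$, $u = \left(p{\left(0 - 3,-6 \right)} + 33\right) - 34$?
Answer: $9918$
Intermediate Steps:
$u = -4$ ($u = \left(\left(0 - 3\right) + 33\right) - 34 = \left(-3 + 33\right) - 34 = 30 - 34 = -4$)
$m{\left(k \right)} = 5$ ($m{\left(k \right)} = \frac{k}{k} - -4 = 1 + 4 = 5$)
$m{\left(I{\left(-8,-3 \right)} \right)} - -9913 = 5 - -9913 = 5 + 9913 = 9918$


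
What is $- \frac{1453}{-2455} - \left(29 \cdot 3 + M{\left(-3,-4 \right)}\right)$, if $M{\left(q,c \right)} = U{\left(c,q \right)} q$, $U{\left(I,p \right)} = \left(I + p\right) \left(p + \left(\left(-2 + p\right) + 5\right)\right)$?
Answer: $- \frac{57467}{2455} \approx -23.408$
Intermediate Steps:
$U{\left(I,p \right)} = \left(3 + 2 p\right) \left(I + p\right)$ ($U{\left(I,p \right)} = \left(I + p\right) \left(p + \left(3 + p\right)\right) = \left(I + p\right) \left(3 + 2 p\right) = \left(3 + 2 p\right) \left(I + p\right)$)
$M{\left(q,c \right)} = q \left(2 q^{2} + 3 c + 3 q + 2 c q\right)$ ($M{\left(q,c \right)} = \left(2 q^{2} + 3 c + 3 q + 2 c q\right) q = q \left(2 q^{2} + 3 c + 3 q + 2 c q\right)$)
$- \frac{1453}{-2455} - \left(29 \cdot 3 + M{\left(-3,-4 \right)}\right) = - \frac{1453}{-2455} - \left(29 \cdot 3 - 3 \left(2 \left(-3\right)^{2} + 3 \left(-4\right) + 3 \left(-3\right) + 2 \left(-4\right) \left(-3\right)\right)\right) = \left(-1453\right) \left(- \frac{1}{2455}\right) - \left(87 - 3 \left(2 \cdot 9 - 12 - 9 + 24\right)\right) = \frac{1453}{2455} - \left(87 - 3 \left(18 - 12 - 9 + 24\right)\right) = \frac{1453}{2455} - \left(87 - 63\right) = \frac{1453}{2455} - 24 = - \frac{57467}{2455}$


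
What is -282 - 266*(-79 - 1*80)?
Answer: 42012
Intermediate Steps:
-282 - 266*(-79 - 1*80) = -282 - 266*(-79 - 80) = -282 - 266*(-159) = -282 + 42294 = 42012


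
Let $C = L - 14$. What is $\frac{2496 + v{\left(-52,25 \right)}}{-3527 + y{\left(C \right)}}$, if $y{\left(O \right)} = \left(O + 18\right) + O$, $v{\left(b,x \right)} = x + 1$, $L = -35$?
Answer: $- \frac{2522}{3607} \approx -0.6992$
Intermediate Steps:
$C = -49$ ($C = -35 - 14 = -49$)
$v{\left(b,x \right)} = 1 + x$
$y{\left(O \right)} = 18 + 2 O$ ($y{\left(O \right)} = \left(18 + O\right) + O = 18 + 2 O$)
$\frac{2496 + v{\left(-52,25 \right)}}{-3527 + y{\left(C \right)}} = \frac{2496 + \left(1 + 25\right)}{-3527 + \left(18 + 2 \left(-49\right)\right)} = \frac{2496 + 26}{-3527 + \left(18 - 98\right)} = \frac{2522}{-3527 - 80} = \frac{2522}{-3607} = 2522 \left(- \frac{1}{3607}\right) = - \frac{2522}{3607}$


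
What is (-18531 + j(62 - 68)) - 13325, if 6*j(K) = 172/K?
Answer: -286747/9 ≈ -31861.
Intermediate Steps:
j(K) = 86/(3*K) (j(K) = (172/K)/6 = 86/(3*K))
(-18531 + j(62 - 68)) - 13325 = (-18531 + 86/(3*(62 - 68))) - 13325 = (-18531 + (86/3)/(-6)) - 13325 = (-18531 + (86/3)*(-⅙)) - 13325 = (-18531 - 43/9) - 13325 = -166822/9 - 13325 = -286747/9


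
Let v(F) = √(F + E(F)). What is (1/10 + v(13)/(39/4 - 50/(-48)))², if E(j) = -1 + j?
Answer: 2128681/6708100 ≈ 0.31733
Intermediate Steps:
v(F) = √(-1 + 2*F) (v(F) = √(F + (-1 + F)) = √(-1 + 2*F))
(1/10 + v(13)/(39/4 - 50/(-48)))² = (1/10 + √(-1 + 2*13)/(39/4 - 50/(-48)))² = (⅒ + √(-1 + 26)/(39*(¼) - 50*(-1/48)))² = (⅒ + √25/(39/4 + 25/24))² = (⅒ + 5/(259/24))² = (⅒ + 5*(24/259))² = (⅒ + 120/259)² = (1459/2590)² = 2128681/6708100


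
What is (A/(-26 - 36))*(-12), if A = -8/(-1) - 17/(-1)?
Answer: 150/31 ≈ 4.8387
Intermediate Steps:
A = 25 (A = -8*(-1) - 17*(-1) = 8 + 17 = 25)
(A/(-26 - 36))*(-12) = (25/(-26 - 36))*(-12) = (25/(-62))*(-12) = -1/62*25*(-12) = -25/62*(-12) = 150/31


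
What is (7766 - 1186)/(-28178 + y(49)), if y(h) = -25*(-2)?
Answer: -1645/7032 ≈ -0.23393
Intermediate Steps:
y(h) = 50
(7766 - 1186)/(-28178 + y(49)) = (7766 - 1186)/(-28178 + 50) = 6580/(-28128) = 6580*(-1/28128) = -1645/7032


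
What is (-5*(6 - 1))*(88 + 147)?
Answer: -5875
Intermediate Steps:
(-5*(6 - 1))*(88 + 147) = -5*5*235 = -25*235 = -5875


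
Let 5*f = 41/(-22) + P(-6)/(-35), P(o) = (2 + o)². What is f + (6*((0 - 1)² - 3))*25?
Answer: -1156787/3850 ≈ -300.46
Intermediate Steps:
f = -1787/3850 (f = (41/(-22) + (2 - 6)²/(-35))/5 = (41*(-1/22) + (-4)²*(-1/35))/5 = (-41/22 + 16*(-1/35))/5 = (-41/22 - 16/35)/5 = (⅕)*(-1787/770) = -1787/3850 ≈ -0.46416)
f + (6*((0 - 1)² - 3))*25 = -1787/3850 + (6*((0 - 1)² - 3))*25 = -1787/3850 + (6*((-1)² - 3))*25 = -1787/3850 + (6*(1 - 3))*25 = -1787/3850 + (6*(-2))*25 = -1787/3850 - 12*25 = -1787/3850 - 300 = -1156787/3850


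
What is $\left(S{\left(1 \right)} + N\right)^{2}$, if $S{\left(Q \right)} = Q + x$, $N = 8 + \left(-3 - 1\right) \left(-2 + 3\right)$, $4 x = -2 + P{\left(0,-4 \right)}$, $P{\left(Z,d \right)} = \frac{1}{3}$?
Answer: $\frac{3025}{144} \approx 21.007$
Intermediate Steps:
$P{\left(Z,d \right)} = \frac{1}{3}$
$x = - \frac{5}{12}$ ($x = \frac{-2 + \frac{1}{3}}{4} = \frac{1}{4} \left(- \frac{5}{3}\right) = - \frac{5}{12} \approx -0.41667$)
$N = 4$ ($N = 8 - 4 = 4$)
$S{\left(Q \right)} = - \frac{5}{12} + Q$ ($S{\left(Q \right)} = Q - \frac{5}{12} = - \frac{5}{12} + Q$)
$\left(S{\left(1 \right)} + N\right)^{2} = \left(\left(- \frac{5}{12} + 1\right) + 4\right)^{2} = \left(\frac{7}{12} + 4\right)^{2} = \left(\frac{55}{12}\right)^{2} = \frac{3025}{144}$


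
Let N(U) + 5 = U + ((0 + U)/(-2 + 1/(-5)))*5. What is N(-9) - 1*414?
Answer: -4483/11 ≈ -407.55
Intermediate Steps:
N(U) = -5 - 14*U/11 (N(U) = -5 + (U + ((0 + U)/(-2 + 1/(-5)))*5) = -5 + (U + (U/(-2 - 1/5))*5) = -5 + (U + (U/(-11/5))*5) = -5 + (U + (U*(-5/11))*5) = -5 + (U - 5*U/11*5) = -5 + (U - 25*U/11) = -5 - 14*U/11)
N(-9) - 1*414 = (-5 - 14/11*(-9)) - 1*414 = (-5 + 126/11) - 414 = 71/11 - 414 = -4483/11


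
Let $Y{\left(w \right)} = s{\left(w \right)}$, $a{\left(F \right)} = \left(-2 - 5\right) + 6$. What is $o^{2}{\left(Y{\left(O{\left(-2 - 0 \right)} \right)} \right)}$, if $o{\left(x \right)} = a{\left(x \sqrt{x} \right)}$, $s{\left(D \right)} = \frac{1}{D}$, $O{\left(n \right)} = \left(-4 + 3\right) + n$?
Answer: $1$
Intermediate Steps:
$O{\left(n \right)} = -1 + n$
$a{\left(F \right)} = -1$ ($a{\left(F \right)} = -7 + 6 = -1$)
$Y{\left(w \right)} = \frac{1}{w}$
$o{\left(x \right)} = -1$
$o^{2}{\left(Y{\left(O{\left(-2 - 0 \right)} \right)} \right)} = \left(-1\right)^{2} = 1$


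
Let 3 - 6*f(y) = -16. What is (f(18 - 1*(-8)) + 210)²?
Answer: 1635841/36 ≈ 45440.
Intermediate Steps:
f(y) = 19/6 (f(y) = ½ - ⅙*(-16) = ½ + 8/3 = 19/6)
(f(18 - 1*(-8)) + 210)² = (19/6 + 210)² = (1279/6)² = 1635841/36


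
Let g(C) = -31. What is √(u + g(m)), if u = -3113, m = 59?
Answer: 2*I*√786 ≈ 56.071*I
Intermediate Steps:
√(u + g(m)) = √(-3113 - 31) = √(-3144) = 2*I*√786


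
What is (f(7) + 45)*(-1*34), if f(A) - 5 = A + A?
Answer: -2176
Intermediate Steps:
f(A) = 5 + 2*A (f(A) = 5 + (A + A) = 5 + 2*A)
(f(7) + 45)*(-1*34) = ((5 + 2*7) + 45)*(-1*34) = ((5 + 14) + 45)*(-34) = (19 + 45)*(-34) = 64*(-34) = -2176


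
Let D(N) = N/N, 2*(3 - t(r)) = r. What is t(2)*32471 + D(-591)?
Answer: 64943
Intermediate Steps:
t(r) = 3 - r/2
D(N) = 1
t(2)*32471 + D(-591) = (3 - 1/2*2)*32471 + 1 = (3 - 1)*32471 + 1 = 2*32471 + 1 = 64942 + 1 = 64943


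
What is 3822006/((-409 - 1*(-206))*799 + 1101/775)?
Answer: -1481027325/62850787 ≈ -23.564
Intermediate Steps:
3822006/((-409 - 1*(-206))*799 + 1101/775) = 3822006/((-409 + 206)*799 + 1101*(1/775)) = 3822006/(-203*799 + 1101/775) = 3822006/(-162197 + 1101/775) = 3822006/(-125701574/775) = 3822006*(-775/125701574) = -1481027325/62850787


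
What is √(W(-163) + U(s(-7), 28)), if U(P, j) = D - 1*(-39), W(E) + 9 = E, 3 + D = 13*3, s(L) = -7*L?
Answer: I*√97 ≈ 9.8489*I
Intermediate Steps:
D = 36 (D = -3 + 13*3 = -3 + 39 = 36)
W(E) = -9 + E
U(P, j) = 75 (U(P, j) = 36 - 1*(-39) = 36 + 39 = 75)
√(W(-163) + U(s(-7), 28)) = √((-9 - 163) + 75) = √(-172 + 75) = √(-97) = I*√97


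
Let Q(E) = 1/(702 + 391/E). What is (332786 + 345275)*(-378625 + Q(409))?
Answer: -73812428561225676/287509 ≈ -2.5673e+11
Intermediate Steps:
(332786 + 345275)*(-378625 + Q(409)) = (332786 + 345275)*(-378625 + 409/(391 + 702*409)) = 678061*(-378625 + 409/(391 + 287118)) = 678061*(-378625 + 409/287509) = 678061*(-108858094716/287509) = -73812428561225676/287509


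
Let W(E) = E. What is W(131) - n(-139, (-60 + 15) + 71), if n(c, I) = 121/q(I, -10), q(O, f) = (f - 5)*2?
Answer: 4051/30 ≈ 135.03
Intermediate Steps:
q(O, f) = -10 + 2*f (q(O, f) = (-5 + f)*2 = -10 + 2*f)
n(c, I) = -121/30 (n(c, I) = 121/(-10 + 2*(-10)) = 121/(-10 - 20) = 121/(-30) = 121*(-1/30) = -121/30)
W(131) - n(-139, (-60 + 15) + 71) = 131 - 1*(-121/30) = 131 + 121/30 = 4051/30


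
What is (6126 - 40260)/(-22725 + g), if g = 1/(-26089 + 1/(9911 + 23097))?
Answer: 29394347699274/19569536315483 ≈ 1.5020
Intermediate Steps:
g = -33008/861145711 (g = 1/(-26089 + 1/33008) = 1/(-861145711/33008) = -33008/861145711 ≈ -3.8330e-5)
(6126 - 40260)/(-22725 + g) = (6126 - 40260)/(-22725 - 33008/861145711) = -34134/(-19569536315483/861145711) = -34134*(-861145711/19569536315483) = 29394347699274/19569536315483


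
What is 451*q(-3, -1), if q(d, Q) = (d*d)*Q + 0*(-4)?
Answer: -4059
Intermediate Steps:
q(d, Q) = Q*d**2 (q(d, Q) = d**2*Q + 0 = Q*d**2 + 0 = Q*d**2)
451*q(-3, -1) = 451*(-1*(-3)**2) = 451*(-1*9) = 451*(-9) = -4059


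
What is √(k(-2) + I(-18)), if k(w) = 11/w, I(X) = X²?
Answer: 7*√26/2 ≈ 17.847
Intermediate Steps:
√(k(-2) + I(-18)) = √(11/(-2) + (-18)²) = √(11*(-½) + 324) = √(-11/2 + 324) = √(637/2) = 7*√26/2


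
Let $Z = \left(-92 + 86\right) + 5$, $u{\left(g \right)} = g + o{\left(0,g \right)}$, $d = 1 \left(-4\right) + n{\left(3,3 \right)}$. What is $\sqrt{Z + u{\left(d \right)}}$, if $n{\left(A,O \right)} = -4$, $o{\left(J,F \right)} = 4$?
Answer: $i \sqrt{5} \approx 2.2361 i$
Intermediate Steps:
$d = -8$ ($d = 1 \left(-4\right) - 4 = -4 - 4 = -8$)
$u{\left(g \right)} = 4 + g$ ($u{\left(g \right)} = g + 4 = 4 + g$)
$Z = -1$ ($Z = -6 + 5 = -1$)
$\sqrt{Z + u{\left(d \right)}} = \sqrt{-1 + \left(4 - 8\right)} = \sqrt{-1 - 4} = \sqrt{-5} = i \sqrt{5}$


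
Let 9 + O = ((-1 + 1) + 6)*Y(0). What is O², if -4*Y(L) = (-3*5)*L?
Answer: 81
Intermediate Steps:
Y(L) = 15*L/4 (Y(L) = -(-3*5)*L/4 = -(-15)*L/4 = 15*L/4)
O = -9 (O = -9 + ((-1 + 1) + 6)*((15/4)*0) = -9 + (0 + 6)*0 = -9 + 6*0 = -9 + 0 = -9)
O² = (-9)² = 81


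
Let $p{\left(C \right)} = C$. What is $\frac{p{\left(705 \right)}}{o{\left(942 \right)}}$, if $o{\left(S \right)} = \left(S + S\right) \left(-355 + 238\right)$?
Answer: $- \frac{235}{73476} \approx -0.0031983$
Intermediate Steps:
$o{\left(S \right)} = - 234 S$ ($o{\left(S \right)} = 2 S \left(-117\right) = - 234 S$)
$\frac{p{\left(705 \right)}}{o{\left(942 \right)}} = \frac{705}{\left(-234\right) 942} = \frac{705}{-220428} = 705 \left(- \frac{1}{220428}\right) = - \frac{235}{73476}$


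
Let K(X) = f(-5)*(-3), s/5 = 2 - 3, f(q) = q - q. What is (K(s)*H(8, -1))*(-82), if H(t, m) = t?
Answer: 0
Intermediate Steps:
f(q) = 0
s = -5 (s = 5*(2 - 3) = 5*(-1) = -5)
K(X) = 0 (K(X) = 0*(-3) = 0)
(K(s)*H(8, -1))*(-82) = (0*8)*(-82) = 0*(-82) = 0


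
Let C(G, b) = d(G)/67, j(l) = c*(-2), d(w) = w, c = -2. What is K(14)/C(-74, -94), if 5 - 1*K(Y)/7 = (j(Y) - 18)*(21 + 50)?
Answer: -12663/2 ≈ -6331.5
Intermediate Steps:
j(l) = 4 (j(l) = -2*(-2) = 4)
K(Y) = 6993 (K(Y) = 35 - 7*(4 - 18)*(21 + 50) = 35 - (-98)*71 = 35 - 7*(-994) = 35 + 6958 = 6993)
C(G, b) = G/67
K(14)/C(-74, -94) = 6993/(((1/67)*(-74))) = 6993/(-74/67) = 6993*(-67/74) = -12663/2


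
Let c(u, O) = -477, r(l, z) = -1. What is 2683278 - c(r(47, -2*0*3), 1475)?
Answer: 2683755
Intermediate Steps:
2683278 - c(r(47, -2*0*3), 1475) = 2683278 - 1*(-477) = 2683278 + 477 = 2683755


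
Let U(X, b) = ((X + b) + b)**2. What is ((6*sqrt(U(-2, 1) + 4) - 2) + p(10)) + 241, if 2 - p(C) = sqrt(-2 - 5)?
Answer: 253 - I*sqrt(7) ≈ 253.0 - 2.6458*I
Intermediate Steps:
U(X, b) = (X + 2*b)**2
p(C) = 2 - I*sqrt(7) (p(C) = 2 - sqrt(-2 - 5) = 2 - sqrt(-7) = 2 - I*sqrt(7))
((6*sqrt(U(-2, 1) + 4) - 2) + p(10)) + 241 = ((6*sqrt((-2 + 2*1)**2 + 4) - 2) + (2 - I*sqrt(7))) + 241 = ((6*sqrt((-2 + 2)**2 + 4) - 2) + (2 - I*sqrt(7))) + 241 = ((6*sqrt(0**2 + 4) - 2) + (2 - I*sqrt(7))) + 241 = ((6*sqrt(0 + 4) - 2) + (2 - I*sqrt(7))) + 241 = ((6*sqrt(4) - 2) + (2 - I*sqrt(7))) + 241 = ((6*2 - 2) + (2 - I*sqrt(7))) + 241 = ((12 - 2) + (2 - I*sqrt(7))) + 241 = (10 + (2 - I*sqrt(7))) + 241 = (12 - I*sqrt(7)) + 241 = 253 - I*sqrt(7)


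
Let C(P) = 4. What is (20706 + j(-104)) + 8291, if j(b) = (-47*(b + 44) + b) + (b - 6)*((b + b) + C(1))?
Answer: 54153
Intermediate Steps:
j(b) = -2068 - 46*b + (-6 + b)*(4 + 2*b) (j(b) = (-47*(b + 44) + b) + (b - 6)*((b + b) + 4) = (-47*(44 + b) + b) + (-6 + b)*(2*b + 4) = ((-2068 - 47*b) + b) + (-6 + b)*(4 + 2*b) = (-2068 - 46*b) + (-6 + b)*(4 + 2*b) = -2068 - 46*b + (-6 + b)*(4 + 2*b))
(20706 + j(-104)) + 8291 = (20706 + (-2092 - 54*(-104) + 2*(-104)²)) + 8291 = (20706 + (-2092 + 5616 + 2*10816)) + 8291 = (20706 + (-2092 + 5616 + 21632)) + 8291 = (20706 + 25156) + 8291 = 45862 + 8291 = 54153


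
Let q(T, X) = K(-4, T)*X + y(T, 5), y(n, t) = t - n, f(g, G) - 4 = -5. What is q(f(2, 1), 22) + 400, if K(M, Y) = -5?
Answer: 296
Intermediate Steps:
f(g, G) = -1 (f(g, G) = 4 - 5 = -1)
q(T, X) = 5 - T - 5*X (q(T, X) = -5*X + (5 - T) = 5 - T - 5*X)
q(f(2, 1), 22) + 400 = (5 - 1*(-1) - 5*22) + 400 = (5 + 1 - 110) + 400 = -104 + 400 = 296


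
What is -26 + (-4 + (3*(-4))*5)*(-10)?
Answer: 614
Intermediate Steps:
-26 + (-4 + (3*(-4))*5)*(-10) = -26 + (-4 - 12*5)*(-10) = -26 + (-4 - 60)*(-10) = -26 - 64*(-10) = -26 + 640 = 614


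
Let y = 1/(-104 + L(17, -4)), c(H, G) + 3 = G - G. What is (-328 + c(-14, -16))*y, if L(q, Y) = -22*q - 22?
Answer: 331/500 ≈ 0.66200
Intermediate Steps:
L(q, Y) = -22 - 22*q
c(H, G) = -3 (c(H, G) = -3 + (G - G) = -3 + 0 = -3)
y = -1/500 (y = 1/(-104 + (-22 - 22*17)) = 1/(-104 + (-22 - 374)) = 1/(-104 - 396) = 1/(-500) = -1/500 ≈ -0.0020000)
(-328 + c(-14, -16))*y = (-328 - 3)*(-1/500) = -331*(-1/500) = 331/500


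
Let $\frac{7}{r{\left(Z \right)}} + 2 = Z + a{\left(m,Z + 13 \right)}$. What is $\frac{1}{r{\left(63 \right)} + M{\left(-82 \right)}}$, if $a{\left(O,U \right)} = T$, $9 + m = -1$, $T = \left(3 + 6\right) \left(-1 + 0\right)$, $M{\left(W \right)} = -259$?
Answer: $- \frac{52}{13461} \approx -0.003863$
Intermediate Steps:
$T = -9$ ($T = 9 \left(-1\right) = -9$)
$m = -10$ ($m = -9 - 1 = -10$)
$a{\left(O,U \right)} = -9$
$r{\left(Z \right)} = \frac{7}{-11 + Z}$ ($r{\left(Z \right)} = \frac{7}{-2 + \left(Z - 9\right)} = \frac{7}{-2 + \left(-9 + Z\right)} = \frac{7}{-11 + Z}$)
$\frac{1}{r{\left(63 \right)} + M{\left(-82 \right)}} = \frac{1}{\frac{7}{-11 + 63} - 259} = \frac{1}{\frac{7}{52} - 259} = \frac{1}{- \frac{13461}{52}} = - \frac{52}{13461}$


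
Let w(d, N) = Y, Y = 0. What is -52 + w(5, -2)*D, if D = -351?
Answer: -52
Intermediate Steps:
w(d, N) = 0
-52 + w(5, -2)*D = -52 + 0*(-351) = -52 + 0 = -52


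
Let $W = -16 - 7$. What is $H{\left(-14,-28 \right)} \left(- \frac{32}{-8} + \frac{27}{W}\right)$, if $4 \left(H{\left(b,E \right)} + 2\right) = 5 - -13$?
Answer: $\frac{325}{46} \approx 7.0652$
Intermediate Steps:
$W = -23$ ($W = -16 - 7 = -23$)
$H{\left(b,E \right)} = \frac{5}{2}$ ($H{\left(b,E \right)} = -2 + \frac{5 - -13}{4} = -2 + \frac{5 + 13}{4} = -2 + \frac{1}{4} \cdot 18 = -2 + \frac{9}{2} = \frac{5}{2}$)
$H{\left(-14,-28 \right)} \left(- \frac{32}{-8} + \frac{27}{W}\right) = \frac{5 \left(- \frac{32}{-8} + \frac{27}{-23}\right)}{2} = \frac{5 \left(\left(-32\right) \left(- \frac{1}{8}\right) + 27 \left(- \frac{1}{23}\right)\right)}{2} = \frac{5 \left(4 - \frac{27}{23}\right)}{2} = \frac{5}{2} \cdot \frac{65}{23} = \frac{325}{46}$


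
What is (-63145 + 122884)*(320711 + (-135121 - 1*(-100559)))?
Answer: 17094255111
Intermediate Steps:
(-63145 + 122884)*(320711 + (-135121 - 1*(-100559))) = 59739*(320711 + (-135121 + 100559)) = 59739*(320711 - 34562) = 59739*286149 = 17094255111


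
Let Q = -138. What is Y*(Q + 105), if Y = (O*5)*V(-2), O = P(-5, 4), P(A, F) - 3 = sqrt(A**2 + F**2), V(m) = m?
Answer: 990 + 330*sqrt(41) ≈ 3103.0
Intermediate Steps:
P(A, F) = 3 + sqrt(A**2 + F**2)
O = 3 + sqrt(41) (O = 3 + sqrt((-5)**2 + 4**2) = 3 + sqrt(25 + 16) = 3 + sqrt(41) ≈ 9.4031)
Y = -30 - 10*sqrt(41) (Y = ((3 + sqrt(41))*5)*(-2) = (15 + 5*sqrt(41))*(-2) = -30 - 10*sqrt(41) ≈ -94.031)
Y*(Q + 105) = (-30 - 10*sqrt(41))*(-138 + 105) = (-30 - 10*sqrt(41))*(-33) = 990 + 330*sqrt(41)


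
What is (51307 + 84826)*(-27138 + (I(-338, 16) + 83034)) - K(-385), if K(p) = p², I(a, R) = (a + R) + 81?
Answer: 7576333890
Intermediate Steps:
I(a, R) = 81 + R + a (I(a, R) = (R + a) + 81 = 81 + R + a)
(51307 + 84826)*(-27138 + (I(-338, 16) + 83034)) - K(-385) = (51307 + 84826)*(-27138 + ((81 + 16 - 338) + 83034)) - 1*(-385)² = 136133*(-27138 + (-241 + 83034)) - 1*148225 = 136133*(-27138 + 82793) - 148225 = 136133*55655 - 148225 = 7576482115 - 148225 = 7576333890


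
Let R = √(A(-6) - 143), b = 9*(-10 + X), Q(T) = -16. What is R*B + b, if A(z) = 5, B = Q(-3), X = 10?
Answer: -16*I*√138 ≈ -187.96*I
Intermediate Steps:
B = -16
b = 0 (b = 9*(-10 + 10) = 9*0 = 0)
R = I*√138 (R = √(5 - 143) = √(-138) = I*√138 ≈ 11.747*I)
R*B + b = (I*√138)*(-16) + 0 = -16*I*√138 + 0 = -16*I*√138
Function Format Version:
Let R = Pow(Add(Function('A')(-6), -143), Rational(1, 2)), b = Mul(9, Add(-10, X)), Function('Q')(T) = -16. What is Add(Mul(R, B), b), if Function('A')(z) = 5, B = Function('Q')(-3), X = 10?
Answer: Mul(-16, I, Pow(138, Rational(1, 2))) ≈ Mul(-187.96, I)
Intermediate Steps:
B = -16
b = 0 (b = Mul(9, Add(-10, 10)) = Mul(9, 0) = 0)
R = Mul(I, Pow(138, Rational(1, 2))) (R = Pow(Add(5, -143), Rational(1, 2)) = Pow(-138, Rational(1, 2)) = Mul(I, Pow(138, Rational(1, 2))) ≈ Mul(11.747, I))
Add(Mul(R, B), b) = Add(Mul(Mul(I, Pow(138, Rational(1, 2))), -16), 0) = Add(Mul(-16, I, Pow(138, Rational(1, 2))), 0) = Mul(-16, I, Pow(138, Rational(1, 2)))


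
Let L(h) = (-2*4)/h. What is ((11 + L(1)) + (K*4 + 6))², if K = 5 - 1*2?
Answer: 441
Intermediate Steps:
L(h) = -8/h
K = 3 (K = 5 - 2 = 3)
((11 + L(1)) + (K*4 + 6))² = ((11 - 8/1) + (3*4 + 6))² = ((11 - 8*1) + (12 + 6))² = ((11 - 8) + 18)² = (3 + 18)² = 21² = 441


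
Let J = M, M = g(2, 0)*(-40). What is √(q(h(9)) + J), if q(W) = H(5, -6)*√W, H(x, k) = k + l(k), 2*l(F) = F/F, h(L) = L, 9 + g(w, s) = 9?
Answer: I*√66/2 ≈ 4.062*I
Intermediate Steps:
g(w, s) = 0 (g(w, s) = -9 + 9 = 0)
l(F) = ½ (l(F) = (F/F)/2 = (½)*1 = ½)
H(x, k) = ½ + k (H(x, k) = k + ½ = ½ + k)
q(W) = -11*√W/2 (q(W) = (½ - 6)*√W = -11*√W/2)
M = 0 (M = 0*(-40) = 0)
J = 0
√(q(h(9)) + J) = √(-11*√9/2 + 0) = √(-11/2*3 + 0) = √(-33/2 + 0) = √(-33/2) = I*√66/2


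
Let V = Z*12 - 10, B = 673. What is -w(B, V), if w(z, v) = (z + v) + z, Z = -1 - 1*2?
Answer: -1300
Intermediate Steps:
Z = -3 (Z = -1 - 2 = -3)
V = -46 (V = -3*12 - 10 = -36 - 10 = -46)
w(z, v) = v + 2*z (w(z, v) = (v + z) + z = v + 2*z)
-w(B, V) = -(-46 + 2*673) = -(-46 + 1346) = -1*1300 = -1300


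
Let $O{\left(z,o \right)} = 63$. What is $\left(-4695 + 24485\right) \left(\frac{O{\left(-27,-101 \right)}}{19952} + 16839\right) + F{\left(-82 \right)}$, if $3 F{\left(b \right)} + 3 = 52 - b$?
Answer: $\frac{9973323922691}{29928} \approx 3.3324 \cdot 10^{8}$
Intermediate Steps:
$F{\left(b \right)} = \frac{49}{3} - \frac{b}{3}$ ($F{\left(b \right)} = -1 + \frac{52 - b}{3} = -1 - \left(- \frac{52}{3} + \frac{b}{3}\right) = \frac{49}{3} - \frac{b}{3}$)
$\left(-4695 + 24485\right) \left(\frac{O{\left(-27,-101 \right)}}{19952} + 16839\right) + F{\left(-82 \right)} = \left(-4695 + 24485\right) \left(\frac{63}{19952} + 16839\right) + \left(\frac{49}{3} - - \frac{82}{3}\right) = 19790 \left(63 \cdot \frac{1}{19952} + 16839\right) + \left(\frac{49}{3} + \frac{82}{3}\right) = 19790 \left(\frac{63}{19952} + 16839\right) + \frac{131}{3} = 19790 \cdot \frac{335971791}{19952} + \frac{131}{3} = \frac{3324440871945}{9976} + \frac{131}{3} = \frac{9973323922691}{29928}$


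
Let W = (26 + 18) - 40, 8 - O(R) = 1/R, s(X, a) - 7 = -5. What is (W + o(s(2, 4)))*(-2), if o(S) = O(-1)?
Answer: -26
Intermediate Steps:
s(X, a) = 2 (s(X, a) = 7 - 5 = 2)
O(R) = 8 - 1/R
o(S) = 9 (o(S) = 8 - 1/(-1) = 8 - 1*(-1) = 8 + 1 = 9)
W = 4 (W = 44 - 40 = 4)
(W + o(s(2, 4)))*(-2) = (4 + 9)*(-2) = 13*(-2) = -26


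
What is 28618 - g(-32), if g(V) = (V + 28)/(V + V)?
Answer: 457887/16 ≈ 28618.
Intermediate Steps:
g(V) = (28 + V)/(2*V) (g(V) = (28 + V)/((2*V)) = (28 + V)*(1/(2*V)) = (28 + V)/(2*V))
28618 - g(-32) = 28618 - (28 - 32)/(2*(-32)) = 28618 - (-1)*(-4)/(2*32) = 28618 - 1*1/16 = 28618 - 1/16 = 457887/16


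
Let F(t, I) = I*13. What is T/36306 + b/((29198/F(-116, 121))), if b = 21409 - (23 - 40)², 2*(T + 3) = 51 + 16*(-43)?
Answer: 92779987031/81543276 ≈ 1137.8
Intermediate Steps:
F(t, I) = 13*I
T = -643/2 (T = -3 + (51 + 16*(-43))/2 = -3 + (51 - 688)/2 = -3 + (½)*(-637) = -3 - 637/2 = -643/2 ≈ -321.50)
b = 21120 (b = 21409 - 1*(-17)² = 21409 - 1*289 = 21409 - 289 = 21120)
T/36306 + b/((29198/F(-116, 121))) = -643/2/36306 + 21120/((29198/((13*121)))) = -643/2*1/36306 + 21120/((29198/1573)) = -643/72612 + 21120/((29198*(1/1573))) = -643/72612 + 21120/(2246/121) = -643/72612 + 21120*(121/2246) = -643/72612 + 1277760/1123 = 92779987031/81543276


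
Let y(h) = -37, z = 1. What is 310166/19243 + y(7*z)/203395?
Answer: 63085501579/3913929985 ≈ 16.118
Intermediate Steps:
310166/19243 + y(7*z)/203395 = 310166/19243 - 37/203395 = 63085501579/3913929985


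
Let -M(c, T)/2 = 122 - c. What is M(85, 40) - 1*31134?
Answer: -31208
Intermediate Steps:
M(c, T) = -244 + 2*c (M(c, T) = -2*(122 - c) = -244 + 2*c)
M(85, 40) - 1*31134 = (-244 + 2*85) - 1*31134 = (-244 + 170) - 31134 = -74 - 31134 = -31208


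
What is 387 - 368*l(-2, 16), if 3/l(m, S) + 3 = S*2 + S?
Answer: 5437/15 ≈ 362.47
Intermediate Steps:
l(m, S) = 3/(-3 + 3*S) (l(m, S) = 3/(-3 + (S*2 + S)) = 3/(-3 + (2*S + S)) = 3/(-3 + 3*S))
387 - 368*l(-2, 16) = 387 - 368/(-1 + 16) = 387 - 368/15 = 5437/15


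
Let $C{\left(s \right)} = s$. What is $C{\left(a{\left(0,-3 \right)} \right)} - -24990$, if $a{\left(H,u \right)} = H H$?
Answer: $24990$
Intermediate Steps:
$a{\left(H,u \right)} = H^{2}$
$C{\left(a{\left(0,-3 \right)} \right)} - -24990 = 0^{2} - -24990 = 0 + 24990 = 24990$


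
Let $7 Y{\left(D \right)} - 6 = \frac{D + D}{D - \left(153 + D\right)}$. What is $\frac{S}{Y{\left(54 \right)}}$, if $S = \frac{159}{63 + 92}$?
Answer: $\frac{6307}{4650} \approx 1.3563$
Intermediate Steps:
$Y{\left(D \right)} = \frac{6}{7} - \frac{2 D}{1071}$ ($Y{\left(D \right)} = \frac{6}{7} + \frac{\left(D + D\right) \frac{1}{D - \left(153 + D\right)}}{7} = \frac{6}{7} + \frac{2 D \frac{1}{-153}}{7} = \frac{6}{7} + \frac{2 D \left(- \frac{1}{153}\right)}{7} = \frac{6}{7} + \frac{\left(- \frac{2}{153}\right) D}{7} = \frac{6}{7} - \frac{2 D}{1071}$)
$S = \frac{159}{155} \approx 1.0258$
$\frac{S}{Y{\left(54 \right)}} = \frac{159}{155 \left(\frac{6}{7} - \frac{12}{119}\right)} = \frac{159}{155 \cdot \frac{90}{119}} = \frac{159}{155} \cdot \frac{119}{90} = \frac{6307}{4650}$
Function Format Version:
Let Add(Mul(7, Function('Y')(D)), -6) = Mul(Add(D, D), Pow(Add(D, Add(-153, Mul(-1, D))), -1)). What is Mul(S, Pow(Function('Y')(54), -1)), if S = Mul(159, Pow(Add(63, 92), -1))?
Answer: Rational(6307, 4650) ≈ 1.3563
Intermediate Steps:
Function('Y')(D) = Add(Rational(6, 7), Mul(Rational(-2, 1071), D)) (Function('Y')(D) = Add(Rational(6, 7), Mul(Rational(1, 7), Mul(Add(D, D), Pow(Add(D, Add(-153, Mul(-1, D))), -1)))) = Add(Rational(6, 7), Mul(Rational(1, 7), Mul(Mul(2, D), Pow(-153, -1)))) = Add(Rational(6, 7), Mul(Rational(1, 7), Mul(Mul(2, D), Rational(-1, 153)))) = Add(Rational(6, 7), Mul(Rational(1, 7), Mul(Rational(-2, 153), D))) = Add(Rational(6, 7), Mul(Rational(-2, 1071), D)))
S = Rational(159, 155) (S = Mul(159, Pow(155, -1)) = Mul(159, Rational(1, 155)) = Rational(159, 155) ≈ 1.0258)
Mul(S, Pow(Function('Y')(54), -1)) = Mul(Rational(159, 155), Pow(Add(Rational(6, 7), Mul(Rational(-2, 1071), 54)), -1)) = Mul(Rational(159, 155), Pow(Add(Rational(6, 7), Rational(-12, 119)), -1)) = Mul(Rational(159, 155), Pow(Rational(90, 119), -1)) = Mul(Rational(159, 155), Rational(119, 90)) = Rational(6307, 4650)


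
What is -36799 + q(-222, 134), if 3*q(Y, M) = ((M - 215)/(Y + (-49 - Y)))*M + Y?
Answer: -1803159/49 ≈ -36799.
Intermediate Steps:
q(Y, M) = Y/3 + M*(215/49 - M/49)/3 (q(Y, M) = (((M - 215)/(Y + (-49 - Y)))*M + Y)/3 = (((-215 + M)/(-49))*M + Y)/3 = (((-215 + M)*(-1/49))*M + Y)/3 = ((215/49 - M/49)*M + Y)/3 = (M*(215/49 - M/49) + Y)/3 = (Y + M*(215/49 - M/49))/3 = Y/3 + M*(215/49 - M/49)/3)
-36799 + q(-222, 134) = -36799 + (-1/147*134² + (⅓)*(-222) + (215/147)*134) = -36799 + (-1/147*17956 - 74 + 28810/147) = -36799 + (-17956/147 - 74 + 28810/147) = -36799 - 8/49 = -1803159/49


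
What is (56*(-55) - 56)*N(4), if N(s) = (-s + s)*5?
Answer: 0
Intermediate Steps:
N(s) = 0 (N(s) = 0*5 = 0)
(56*(-55) - 56)*N(4) = (56*(-55) - 56)*0 = (-3080 - 56)*0 = -3136*0 = 0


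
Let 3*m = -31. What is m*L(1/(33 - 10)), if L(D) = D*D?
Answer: -31/1587 ≈ -0.019534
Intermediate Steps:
m = -31/3 (m = (1/3)*(-31) = -31/3 ≈ -10.333)
L(D) = D**2
m*L(1/(33 - 10)) = -31/(3*(33 - 10)**2) = -31*(1/23)**2/3 = -31/3*1/529 = -31/1587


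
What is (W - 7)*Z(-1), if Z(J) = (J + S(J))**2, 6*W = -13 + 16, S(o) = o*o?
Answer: 0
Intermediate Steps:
S(o) = o**2
W = 1/2 (W = (-13 + 16)/6 = (1/6)*3 = 1/2 ≈ 0.50000)
Z(J) = (J + J**2)**2
(W - 7)*Z(-1) = (1/2 - 7)*((-1)**2*(1 - 1)**2) = -13*0**2/2 = -13*0/2 = -13/2*0 = 0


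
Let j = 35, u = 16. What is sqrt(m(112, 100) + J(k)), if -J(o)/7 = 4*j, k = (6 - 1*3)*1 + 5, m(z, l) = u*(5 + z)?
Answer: 2*sqrt(223) ≈ 29.866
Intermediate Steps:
m(z, l) = 80 + 16*z (m(z, l) = 16*(5 + z) = 80 + 16*z)
k = 8 (k = (6 - 3)*1 + 5 = 3*1 + 5 = 3 + 5 = 8)
J(o) = -980 (J(o) = -28*35 = -7*140 = -980)
sqrt(m(112, 100) + J(k)) = sqrt((80 + 16*112) - 980) = sqrt((80 + 1792) - 980) = sqrt(1872 - 980) = sqrt(892) = 2*sqrt(223)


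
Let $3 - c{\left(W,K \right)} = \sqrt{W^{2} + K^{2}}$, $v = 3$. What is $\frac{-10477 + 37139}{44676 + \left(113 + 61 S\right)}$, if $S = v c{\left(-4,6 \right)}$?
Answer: $\frac{302200439}{513448204} + \frac{2439573 \sqrt{13}}{513448204} \approx 0.6057$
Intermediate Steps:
$c{\left(W,K \right)} = 3 - \sqrt{K^{2} + W^{2}}$ ($c{\left(W,K \right)} = 3 - \sqrt{W^{2} + K^{2}} = 3 - \sqrt{K^{2} + W^{2}}$)
$S = 9 - 6 \sqrt{13}$ ($S = 3 \left(3 - \sqrt{6^{2} + \left(-4\right)^{2}}\right) = 3 \left(3 - \sqrt{36 + 16}\right) = 3 \left(3 - \sqrt{52}\right) = 3 \left(3 - 2 \sqrt{13}\right) = 9 - 6 \sqrt{13} \approx -12.633$)
$\frac{-10477 + 37139}{44676 + \left(113 + 61 S\right)} = \frac{-10477 + 37139}{44676 + \left(113 + 61 \left(9 - 6 \sqrt{13}\right)\right)} = \frac{26662}{44676 + \left(113 + \left(549 - 366 \sqrt{13}\right)\right)} = \frac{26662}{44676 + \left(662 - 366 \sqrt{13}\right)} = \frac{26662}{45338 - 366 \sqrt{13}}$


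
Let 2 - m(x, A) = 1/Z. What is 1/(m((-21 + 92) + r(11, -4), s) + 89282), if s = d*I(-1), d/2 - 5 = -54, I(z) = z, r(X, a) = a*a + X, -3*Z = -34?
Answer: 34/3035653 ≈ 1.1200e-5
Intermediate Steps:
Z = 34/3 (Z = -1/3*(-34) = 34/3 ≈ 11.333)
r(X, a) = X + a**2 (r(X, a) = a**2 + X = X + a**2)
d = -98 (d = 10 + 2*(-54) = 10 - 108 = -98)
s = 98 (s = -98*(-1) = 98)
m(x, A) = 65/34 (m(x, A) = 2 - 1/34/3 = 2 - 1*3/34 = 2 - 3/34 = 65/34)
1/(m((-21 + 92) + r(11, -4), s) + 89282) = 1/(65/34 + 89282) = 1/(3035653/34) = 34/3035653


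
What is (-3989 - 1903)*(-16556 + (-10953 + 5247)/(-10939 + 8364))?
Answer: 251152356648/2575 ≈ 9.7535e+7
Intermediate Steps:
(-3989 - 1903)*(-16556 + (-10953 + 5247)/(-10939 + 8364)) = -5892*(-16556 - 5706/(-2575)) = -5892*(-16556 - 5706*(-1/2575)) = -5892*(-16556 + 5706/2575) = -5892*(-42625994/2575) = 251152356648/2575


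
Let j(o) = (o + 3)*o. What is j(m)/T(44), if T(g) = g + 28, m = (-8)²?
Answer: 536/9 ≈ 59.556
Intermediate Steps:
m = 64
T(g) = 28 + g
j(o) = o*(3 + o) (j(o) = (3 + o)*o = o*(3 + o))
j(m)/T(44) = (64*(3 + 64))/(28 + 44) = (64*67)/72 = 4288*(1/72) = 536/9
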